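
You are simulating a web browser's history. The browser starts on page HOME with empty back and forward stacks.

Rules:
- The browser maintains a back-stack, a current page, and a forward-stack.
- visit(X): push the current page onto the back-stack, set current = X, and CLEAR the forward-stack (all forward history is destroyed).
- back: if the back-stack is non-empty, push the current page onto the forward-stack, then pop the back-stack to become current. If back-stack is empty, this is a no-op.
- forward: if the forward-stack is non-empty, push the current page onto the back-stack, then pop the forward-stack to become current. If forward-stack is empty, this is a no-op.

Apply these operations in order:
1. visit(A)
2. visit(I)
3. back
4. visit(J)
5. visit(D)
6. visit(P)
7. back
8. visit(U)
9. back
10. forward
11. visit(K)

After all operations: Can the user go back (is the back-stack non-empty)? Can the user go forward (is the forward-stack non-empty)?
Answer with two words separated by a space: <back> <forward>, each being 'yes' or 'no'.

After 1 (visit(A)): cur=A back=1 fwd=0
After 2 (visit(I)): cur=I back=2 fwd=0
After 3 (back): cur=A back=1 fwd=1
After 4 (visit(J)): cur=J back=2 fwd=0
After 5 (visit(D)): cur=D back=3 fwd=0
After 6 (visit(P)): cur=P back=4 fwd=0
After 7 (back): cur=D back=3 fwd=1
After 8 (visit(U)): cur=U back=4 fwd=0
After 9 (back): cur=D back=3 fwd=1
After 10 (forward): cur=U back=4 fwd=0
After 11 (visit(K)): cur=K back=5 fwd=0

Answer: yes no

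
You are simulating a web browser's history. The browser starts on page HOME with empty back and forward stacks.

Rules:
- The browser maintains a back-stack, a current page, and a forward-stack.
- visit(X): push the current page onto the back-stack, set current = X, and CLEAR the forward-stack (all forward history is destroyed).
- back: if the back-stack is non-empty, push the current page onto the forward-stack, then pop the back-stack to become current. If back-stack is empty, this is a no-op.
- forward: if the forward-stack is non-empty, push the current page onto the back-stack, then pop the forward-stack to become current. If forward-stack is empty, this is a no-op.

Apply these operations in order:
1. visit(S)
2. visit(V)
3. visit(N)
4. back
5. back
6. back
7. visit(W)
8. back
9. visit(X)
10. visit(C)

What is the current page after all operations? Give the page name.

Answer: C

Derivation:
After 1 (visit(S)): cur=S back=1 fwd=0
After 2 (visit(V)): cur=V back=2 fwd=0
After 3 (visit(N)): cur=N back=3 fwd=0
After 4 (back): cur=V back=2 fwd=1
After 5 (back): cur=S back=1 fwd=2
After 6 (back): cur=HOME back=0 fwd=3
After 7 (visit(W)): cur=W back=1 fwd=0
After 8 (back): cur=HOME back=0 fwd=1
After 9 (visit(X)): cur=X back=1 fwd=0
After 10 (visit(C)): cur=C back=2 fwd=0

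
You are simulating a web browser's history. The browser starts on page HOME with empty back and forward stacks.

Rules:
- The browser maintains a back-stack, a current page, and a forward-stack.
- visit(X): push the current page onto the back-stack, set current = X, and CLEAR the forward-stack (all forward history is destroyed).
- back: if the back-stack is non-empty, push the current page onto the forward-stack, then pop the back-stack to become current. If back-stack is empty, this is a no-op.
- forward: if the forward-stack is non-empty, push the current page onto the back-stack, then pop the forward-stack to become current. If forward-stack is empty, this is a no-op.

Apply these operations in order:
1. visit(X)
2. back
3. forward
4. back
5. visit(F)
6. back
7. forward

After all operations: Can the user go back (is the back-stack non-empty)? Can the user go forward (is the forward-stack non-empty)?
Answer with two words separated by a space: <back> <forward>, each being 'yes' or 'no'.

Answer: yes no

Derivation:
After 1 (visit(X)): cur=X back=1 fwd=0
After 2 (back): cur=HOME back=0 fwd=1
After 3 (forward): cur=X back=1 fwd=0
After 4 (back): cur=HOME back=0 fwd=1
After 5 (visit(F)): cur=F back=1 fwd=0
After 6 (back): cur=HOME back=0 fwd=1
After 7 (forward): cur=F back=1 fwd=0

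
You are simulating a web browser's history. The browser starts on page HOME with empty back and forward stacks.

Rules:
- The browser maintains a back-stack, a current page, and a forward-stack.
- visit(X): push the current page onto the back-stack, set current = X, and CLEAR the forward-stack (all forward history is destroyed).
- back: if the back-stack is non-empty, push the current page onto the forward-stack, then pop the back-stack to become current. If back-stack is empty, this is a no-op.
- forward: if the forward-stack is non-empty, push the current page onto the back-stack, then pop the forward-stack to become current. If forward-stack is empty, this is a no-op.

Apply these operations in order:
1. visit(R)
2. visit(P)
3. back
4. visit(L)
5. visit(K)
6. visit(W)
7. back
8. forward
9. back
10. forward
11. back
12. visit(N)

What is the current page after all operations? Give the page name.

Answer: N

Derivation:
After 1 (visit(R)): cur=R back=1 fwd=0
After 2 (visit(P)): cur=P back=2 fwd=0
After 3 (back): cur=R back=1 fwd=1
After 4 (visit(L)): cur=L back=2 fwd=0
After 5 (visit(K)): cur=K back=3 fwd=0
After 6 (visit(W)): cur=W back=4 fwd=0
After 7 (back): cur=K back=3 fwd=1
After 8 (forward): cur=W back=4 fwd=0
After 9 (back): cur=K back=3 fwd=1
After 10 (forward): cur=W back=4 fwd=0
After 11 (back): cur=K back=3 fwd=1
After 12 (visit(N)): cur=N back=4 fwd=0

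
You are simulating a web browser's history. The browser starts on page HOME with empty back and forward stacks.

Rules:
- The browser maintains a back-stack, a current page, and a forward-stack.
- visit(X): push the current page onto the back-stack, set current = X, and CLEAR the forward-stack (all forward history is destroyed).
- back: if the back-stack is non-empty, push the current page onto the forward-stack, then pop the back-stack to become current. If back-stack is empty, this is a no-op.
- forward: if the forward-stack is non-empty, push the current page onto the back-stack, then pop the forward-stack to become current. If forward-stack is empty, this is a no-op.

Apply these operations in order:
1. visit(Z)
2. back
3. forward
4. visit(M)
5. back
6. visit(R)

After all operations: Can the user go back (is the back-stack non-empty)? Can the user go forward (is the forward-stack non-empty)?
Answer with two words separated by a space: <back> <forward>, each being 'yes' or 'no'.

Answer: yes no

Derivation:
After 1 (visit(Z)): cur=Z back=1 fwd=0
After 2 (back): cur=HOME back=0 fwd=1
After 3 (forward): cur=Z back=1 fwd=0
After 4 (visit(M)): cur=M back=2 fwd=0
After 5 (back): cur=Z back=1 fwd=1
After 6 (visit(R)): cur=R back=2 fwd=0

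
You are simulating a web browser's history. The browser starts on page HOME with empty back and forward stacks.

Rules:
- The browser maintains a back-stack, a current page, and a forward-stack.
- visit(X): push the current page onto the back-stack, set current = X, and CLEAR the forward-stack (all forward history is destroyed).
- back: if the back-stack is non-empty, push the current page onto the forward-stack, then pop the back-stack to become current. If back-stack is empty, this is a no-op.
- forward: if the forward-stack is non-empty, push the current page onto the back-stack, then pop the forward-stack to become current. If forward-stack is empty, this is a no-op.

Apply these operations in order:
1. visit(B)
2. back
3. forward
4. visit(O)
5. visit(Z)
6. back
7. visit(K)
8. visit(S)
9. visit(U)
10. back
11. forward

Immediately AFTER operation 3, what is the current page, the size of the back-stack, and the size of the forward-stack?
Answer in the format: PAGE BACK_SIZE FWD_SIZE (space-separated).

After 1 (visit(B)): cur=B back=1 fwd=0
After 2 (back): cur=HOME back=0 fwd=1
After 3 (forward): cur=B back=1 fwd=0

B 1 0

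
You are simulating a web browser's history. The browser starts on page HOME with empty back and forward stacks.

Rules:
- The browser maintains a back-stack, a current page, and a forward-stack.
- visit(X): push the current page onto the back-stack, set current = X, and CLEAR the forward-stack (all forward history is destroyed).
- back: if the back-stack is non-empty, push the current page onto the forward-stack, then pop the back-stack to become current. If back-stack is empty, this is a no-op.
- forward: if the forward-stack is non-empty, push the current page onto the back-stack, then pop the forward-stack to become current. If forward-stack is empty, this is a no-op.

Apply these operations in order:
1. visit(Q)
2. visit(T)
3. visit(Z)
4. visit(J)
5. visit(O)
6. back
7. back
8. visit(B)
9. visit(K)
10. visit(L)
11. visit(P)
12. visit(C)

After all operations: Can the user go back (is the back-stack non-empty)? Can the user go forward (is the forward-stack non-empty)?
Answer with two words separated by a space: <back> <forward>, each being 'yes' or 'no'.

Answer: yes no

Derivation:
After 1 (visit(Q)): cur=Q back=1 fwd=0
After 2 (visit(T)): cur=T back=2 fwd=0
After 3 (visit(Z)): cur=Z back=3 fwd=0
After 4 (visit(J)): cur=J back=4 fwd=0
After 5 (visit(O)): cur=O back=5 fwd=0
After 6 (back): cur=J back=4 fwd=1
After 7 (back): cur=Z back=3 fwd=2
After 8 (visit(B)): cur=B back=4 fwd=0
After 9 (visit(K)): cur=K back=5 fwd=0
After 10 (visit(L)): cur=L back=6 fwd=0
After 11 (visit(P)): cur=P back=7 fwd=0
After 12 (visit(C)): cur=C back=8 fwd=0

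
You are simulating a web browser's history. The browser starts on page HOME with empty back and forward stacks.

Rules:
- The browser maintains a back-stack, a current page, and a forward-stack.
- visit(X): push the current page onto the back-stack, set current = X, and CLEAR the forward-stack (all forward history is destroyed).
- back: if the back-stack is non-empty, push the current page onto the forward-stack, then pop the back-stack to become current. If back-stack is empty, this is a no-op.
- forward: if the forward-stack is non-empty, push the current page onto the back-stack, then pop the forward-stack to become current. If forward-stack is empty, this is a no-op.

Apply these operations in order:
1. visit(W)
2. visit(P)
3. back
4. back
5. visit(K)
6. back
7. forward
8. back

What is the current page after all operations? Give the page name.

Answer: HOME

Derivation:
After 1 (visit(W)): cur=W back=1 fwd=0
After 2 (visit(P)): cur=P back=2 fwd=0
After 3 (back): cur=W back=1 fwd=1
After 4 (back): cur=HOME back=0 fwd=2
After 5 (visit(K)): cur=K back=1 fwd=0
After 6 (back): cur=HOME back=0 fwd=1
After 7 (forward): cur=K back=1 fwd=0
After 8 (back): cur=HOME back=0 fwd=1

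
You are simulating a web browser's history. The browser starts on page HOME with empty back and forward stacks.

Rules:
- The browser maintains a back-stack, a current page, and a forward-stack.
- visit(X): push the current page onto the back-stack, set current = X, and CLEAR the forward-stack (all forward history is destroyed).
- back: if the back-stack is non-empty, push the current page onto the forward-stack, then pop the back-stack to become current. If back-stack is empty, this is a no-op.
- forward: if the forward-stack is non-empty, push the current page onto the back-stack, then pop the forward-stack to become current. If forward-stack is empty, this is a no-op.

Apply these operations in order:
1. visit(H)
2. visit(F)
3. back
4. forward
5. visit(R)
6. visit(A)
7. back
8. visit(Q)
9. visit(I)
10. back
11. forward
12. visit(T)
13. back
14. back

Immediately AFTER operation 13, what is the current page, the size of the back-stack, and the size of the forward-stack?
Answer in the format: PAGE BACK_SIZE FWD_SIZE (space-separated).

After 1 (visit(H)): cur=H back=1 fwd=0
After 2 (visit(F)): cur=F back=2 fwd=0
After 3 (back): cur=H back=1 fwd=1
After 4 (forward): cur=F back=2 fwd=0
After 5 (visit(R)): cur=R back=3 fwd=0
After 6 (visit(A)): cur=A back=4 fwd=0
After 7 (back): cur=R back=3 fwd=1
After 8 (visit(Q)): cur=Q back=4 fwd=0
After 9 (visit(I)): cur=I back=5 fwd=0
After 10 (back): cur=Q back=4 fwd=1
After 11 (forward): cur=I back=5 fwd=0
After 12 (visit(T)): cur=T back=6 fwd=0
After 13 (back): cur=I back=5 fwd=1

I 5 1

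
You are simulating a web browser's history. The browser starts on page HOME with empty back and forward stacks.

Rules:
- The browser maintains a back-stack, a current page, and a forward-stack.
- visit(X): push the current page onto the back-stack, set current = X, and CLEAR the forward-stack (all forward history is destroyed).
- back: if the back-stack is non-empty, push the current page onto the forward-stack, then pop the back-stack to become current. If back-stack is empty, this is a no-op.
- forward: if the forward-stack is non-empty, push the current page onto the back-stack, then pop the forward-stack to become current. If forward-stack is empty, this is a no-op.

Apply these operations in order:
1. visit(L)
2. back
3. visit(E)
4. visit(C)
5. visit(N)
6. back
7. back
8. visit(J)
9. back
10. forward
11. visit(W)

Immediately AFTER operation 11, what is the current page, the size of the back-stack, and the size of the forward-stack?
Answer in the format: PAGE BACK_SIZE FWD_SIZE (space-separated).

After 1 (visit(L)): cur=L back=1 fwd=0
After 2 (back): cur=HOME back=0 fwd=1
After 3 (visit(E)): cur=E back=1 fwd=0
After 4 (visit(C)): cur=C back=2 fwd=0
After 5 (visit(N)): cur=N back=3 fwd=0
After 6 (back): cur=C back=2 fwd=1
After 7 (back): cur=E back=1 fwd=2
After 8 (visit(J)): cur=J back=2 fwd=0
After 9 (back): cur=E back=1 fwd=1
After 10 (forward): cur=J back=2 fwd=0
After 11 (visit(W)): cur=W back=3 fwd=0

W 3 0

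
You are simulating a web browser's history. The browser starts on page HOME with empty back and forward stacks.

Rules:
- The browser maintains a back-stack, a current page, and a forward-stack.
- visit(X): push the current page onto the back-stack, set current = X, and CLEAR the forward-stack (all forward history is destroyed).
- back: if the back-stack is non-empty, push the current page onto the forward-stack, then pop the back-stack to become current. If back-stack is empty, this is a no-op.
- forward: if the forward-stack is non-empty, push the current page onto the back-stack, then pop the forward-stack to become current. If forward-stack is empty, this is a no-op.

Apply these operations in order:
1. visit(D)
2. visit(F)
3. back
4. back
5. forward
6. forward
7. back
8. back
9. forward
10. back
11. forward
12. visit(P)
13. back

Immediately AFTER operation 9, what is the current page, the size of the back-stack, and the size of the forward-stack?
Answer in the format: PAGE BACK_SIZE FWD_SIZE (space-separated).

After 1 (visit(D)): cur=D back=1 fwd=0
After 2 (visit(F)): cur=F back=2 fwd=0
After 3 (back): cur=D back=1 fwd=1
After 4 (back): cur=HOME back=0 fwd=2
After 5 (forward): cur=D back=1 fwd=1
After 6 (forward): cur=F back=2 fwd=0
After 7 (back): cur=D back=1 fwd=1
After 8 (back): cur=HOME back=0 fwd=2
After 9 (forward): cur=D back=1 fwd=1

D 1 1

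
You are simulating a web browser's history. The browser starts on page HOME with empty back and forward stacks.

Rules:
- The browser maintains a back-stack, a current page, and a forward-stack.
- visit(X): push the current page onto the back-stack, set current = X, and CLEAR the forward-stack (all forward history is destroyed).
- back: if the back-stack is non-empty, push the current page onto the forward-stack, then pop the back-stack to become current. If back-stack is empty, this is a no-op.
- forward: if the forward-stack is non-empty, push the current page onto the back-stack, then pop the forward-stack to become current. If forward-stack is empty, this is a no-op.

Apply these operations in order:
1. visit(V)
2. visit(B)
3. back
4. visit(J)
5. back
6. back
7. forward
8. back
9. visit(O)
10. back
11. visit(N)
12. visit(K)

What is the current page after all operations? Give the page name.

After 1 (visit(V)): cur=V back=1 fwd=0
After 2 (visit(B)): cur=B back=2 fwd=0
After 3 (back): cur=V back=1 fwd=1
After 4 (visit(J)): cur=J back=2 fwd=0
After 5 (back): cur=V back=1 fwd=1
After 6 (back): cur=HOME back=0 fwd=2
After 7 (forward): cur=V back=1 fwd=1
After 8 (back): cur=HOME back=0 fwd=2
After 9 (visit(O)): cur=O back=1 fwd=0
After 10 (back): cur=HOME back=0 fwd=1
After 11 (visit(N)): cur=N back=1 fwd=0
After 12 (visit(K)): cur=K back=2 fwd=0

Answer: K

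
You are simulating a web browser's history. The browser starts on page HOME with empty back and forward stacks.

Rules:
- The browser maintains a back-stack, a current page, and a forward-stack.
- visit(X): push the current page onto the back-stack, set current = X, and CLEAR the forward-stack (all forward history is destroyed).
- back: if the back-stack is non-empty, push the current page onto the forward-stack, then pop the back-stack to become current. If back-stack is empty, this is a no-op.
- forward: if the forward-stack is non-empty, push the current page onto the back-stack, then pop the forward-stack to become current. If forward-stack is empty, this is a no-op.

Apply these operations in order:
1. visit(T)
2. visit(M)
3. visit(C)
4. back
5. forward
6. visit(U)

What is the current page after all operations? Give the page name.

After 1 (visit(T)): cur=T back=1 fwd=0
After 2 (visit(M)): cur=M back=2 fwd=0
After 3 (visit(C)): cur=C back=3 fwd=0
After 4 (back): cur=M back=2 fwd=1
After 5 (forward): cur=C back=3 fwd=0
After 6 (visit(U)): cur=U back=4 fwd=0

Answer: U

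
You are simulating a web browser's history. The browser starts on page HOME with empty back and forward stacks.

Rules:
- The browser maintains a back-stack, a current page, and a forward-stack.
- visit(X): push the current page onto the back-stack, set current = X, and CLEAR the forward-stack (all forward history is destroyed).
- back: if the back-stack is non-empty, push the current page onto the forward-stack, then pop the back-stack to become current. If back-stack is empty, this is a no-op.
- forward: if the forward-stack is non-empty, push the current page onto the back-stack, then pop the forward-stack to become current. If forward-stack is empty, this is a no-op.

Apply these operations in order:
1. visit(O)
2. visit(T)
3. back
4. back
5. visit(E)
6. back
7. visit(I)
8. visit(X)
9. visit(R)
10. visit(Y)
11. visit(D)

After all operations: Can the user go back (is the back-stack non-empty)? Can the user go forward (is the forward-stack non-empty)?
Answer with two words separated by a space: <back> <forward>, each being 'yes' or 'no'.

After 1 (visit(O)): cur=O back=1 fwd=0
After 2 (visit(T)): cur=T back=2 fwd=0
After 3 (back): cur=O back=1 fwd=1
After 4 (back): cur=HOME back=0 fwd=2
After 5 (visit(E)): cur=E back=1 fwd=0
After 6 (back): cur=HOME back=0 fwd=1
After 7 (visit(I)): cur=I back=1 fwd=0
After 8 (visit(X)): cur=X back=2 fwd=0
After 9 (visit(R)): cur=R back=3 fwd=0
After 10 (visit(Y)): cur=Y back=4 fwd=0
After 11 (visit(D)): cur=D back=5 fwd=0

Answer: yes no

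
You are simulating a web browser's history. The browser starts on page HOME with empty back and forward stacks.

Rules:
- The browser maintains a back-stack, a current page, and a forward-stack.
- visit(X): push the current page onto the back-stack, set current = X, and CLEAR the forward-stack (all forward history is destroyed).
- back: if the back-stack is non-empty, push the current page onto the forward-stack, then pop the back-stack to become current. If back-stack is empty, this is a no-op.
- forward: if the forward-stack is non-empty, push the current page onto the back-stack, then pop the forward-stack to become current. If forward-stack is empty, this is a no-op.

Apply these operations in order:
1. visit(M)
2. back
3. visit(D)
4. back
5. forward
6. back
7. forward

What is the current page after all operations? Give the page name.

Answer: D

Derivation:
After 1 (visit(M)): cur=M back=1 fwd=0
After 2 (back): cur=HOME back=0 fwd=1
After 3 (visit(D)): cur=D back=1 fwd=0
After 4 (back): cur=HOME back=0 fwd=1
After 5 (forward): cur=D back=1 fwd=0
After 6 (back): cur=HOME back=0 fwd=1
After 7 (forward): cur=D back=1 fwd=0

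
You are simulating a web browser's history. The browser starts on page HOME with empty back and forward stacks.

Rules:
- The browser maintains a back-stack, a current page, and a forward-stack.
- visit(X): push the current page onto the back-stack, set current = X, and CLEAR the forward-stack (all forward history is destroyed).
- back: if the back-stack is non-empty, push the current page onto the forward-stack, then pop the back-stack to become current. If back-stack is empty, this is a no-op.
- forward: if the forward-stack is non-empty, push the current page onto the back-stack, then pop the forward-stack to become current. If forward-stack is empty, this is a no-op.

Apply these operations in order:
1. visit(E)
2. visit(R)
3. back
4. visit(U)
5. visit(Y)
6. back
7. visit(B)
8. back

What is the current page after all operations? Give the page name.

After 1 (visit(E)): cur=E back=1 fwd=0
After 2 (visit(R)): cur=R back=2 fwd=0
After 3 (back): cur=E back=1 fwd=1
After 4 (visit(U)): cur=U back=2 fwd=0
After 5 (visit(Y)): cur=Y back=3 fwd=0
After 6 (back): cur=U back=2 fwd=1
After 7 (visit(B)): cur=B back=3 fwd=0
After 8 (back): cur=U back=2 fwd=1

Answer: U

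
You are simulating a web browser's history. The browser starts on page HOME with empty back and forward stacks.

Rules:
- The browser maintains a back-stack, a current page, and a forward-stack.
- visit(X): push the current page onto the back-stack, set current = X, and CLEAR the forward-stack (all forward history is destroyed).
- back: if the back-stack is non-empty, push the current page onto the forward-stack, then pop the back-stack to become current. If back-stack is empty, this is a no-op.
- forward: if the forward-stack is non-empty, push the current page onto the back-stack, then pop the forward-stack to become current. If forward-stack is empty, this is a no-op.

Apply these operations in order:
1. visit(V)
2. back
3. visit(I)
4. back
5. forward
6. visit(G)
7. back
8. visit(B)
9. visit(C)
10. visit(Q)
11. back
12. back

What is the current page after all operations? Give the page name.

Answer: B

Derivation:
After 1 (visit(V)): cur=V back=1 fwd=0
After 2 (back): cur=HOME back=0 fwd=1
After 3 (visit(I)): cur=I back=1 fwd=0
After 4 (back): cur=HOME back=0 fwd=1
After 5 (forward): cur=I back=1 fwd=0
After 6 (visit(G)): cur=G back=2 fwd=0
After 7 (back): cur=I back=1 fwd=1
After 8 (visit(B)): cur=B back=2 fwd=0
After 9 (visit(C)): cur=C back=3 fwd=0
After 10 (visit(Q)): cur=Q back=4 fwd=0
After 11 (back): cur=C back=3 fwd=1
After 12 (back): cur=B back=2 fwd=2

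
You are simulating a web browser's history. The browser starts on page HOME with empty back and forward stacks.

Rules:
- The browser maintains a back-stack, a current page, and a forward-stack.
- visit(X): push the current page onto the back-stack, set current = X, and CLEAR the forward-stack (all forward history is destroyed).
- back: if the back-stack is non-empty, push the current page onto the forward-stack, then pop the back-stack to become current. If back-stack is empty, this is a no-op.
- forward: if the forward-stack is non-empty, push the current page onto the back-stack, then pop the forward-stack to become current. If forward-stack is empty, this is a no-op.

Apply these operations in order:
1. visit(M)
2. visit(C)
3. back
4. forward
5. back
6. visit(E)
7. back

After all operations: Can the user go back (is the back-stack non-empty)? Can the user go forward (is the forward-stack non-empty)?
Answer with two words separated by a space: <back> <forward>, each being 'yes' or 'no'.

After 1 (visit(M)): cur=M back=1 fwd=0
After 2 (visit(C)): cur=C back=2 fwd=0
After 3 (back): cur=M back=1 fwd=1
After 4 (forward): cur=C back=2 fwd=0
After 5 (back): cur=M back=1 fwd=1
After 6 (visit(E)): cur=E back=2 fwd=0
After 7 (back): cur=M back=1 fwd=1

Answer: yes yes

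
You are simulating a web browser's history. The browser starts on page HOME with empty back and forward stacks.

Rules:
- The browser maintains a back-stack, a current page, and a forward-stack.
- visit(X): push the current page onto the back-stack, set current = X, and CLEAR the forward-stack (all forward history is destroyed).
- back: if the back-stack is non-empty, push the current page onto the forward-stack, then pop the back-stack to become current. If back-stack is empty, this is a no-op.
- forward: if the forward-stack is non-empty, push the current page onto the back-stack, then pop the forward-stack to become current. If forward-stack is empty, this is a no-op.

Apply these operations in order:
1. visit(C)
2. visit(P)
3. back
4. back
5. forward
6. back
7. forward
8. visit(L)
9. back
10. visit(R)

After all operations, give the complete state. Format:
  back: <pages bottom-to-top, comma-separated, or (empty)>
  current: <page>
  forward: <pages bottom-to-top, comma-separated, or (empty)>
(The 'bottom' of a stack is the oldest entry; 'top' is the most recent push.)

Answer: back: HOME,C
current: R
forward: (empty)

Derivation:
After 1 (visit(C)): cur=C back=1 fwd=0
After 2 (visit(P)): cur=P back=2 fwd=0
After 3 (back): cur=C back=1 fwd=1
After 4 (back): cur=HOME back=0 fwd=2
After 5 (forward): cur=C back=1 fwd=1
After 6 (back): cur=HOME back=0 fwd=2
After 7 (forward): cur=C back=1 fwd=1
After 8 (visit(L)): cur=L back=2 fwd=0
After 9 (back): cur=C back=1 fwd=1
After 10 (visit(R)): cur=R back=2 fwd=0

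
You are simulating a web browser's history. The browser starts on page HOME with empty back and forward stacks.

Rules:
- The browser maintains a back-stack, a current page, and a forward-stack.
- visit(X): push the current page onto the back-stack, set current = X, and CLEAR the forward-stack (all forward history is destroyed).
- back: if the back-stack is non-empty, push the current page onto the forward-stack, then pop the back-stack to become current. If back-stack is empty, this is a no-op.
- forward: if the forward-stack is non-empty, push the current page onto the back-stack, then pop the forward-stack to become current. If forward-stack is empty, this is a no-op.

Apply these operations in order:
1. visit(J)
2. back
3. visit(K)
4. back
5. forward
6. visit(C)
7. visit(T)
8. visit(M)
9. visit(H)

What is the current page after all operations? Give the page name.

After 1 (visit(J)): cur=J back=1 fwd=0
After 2 (back): cur=HOME back=0 fwd=1
After 3 (visit(K)): cur=K back=1 fwd=0
After 4 (back): cur=HOME back=0 fwd=1
After 5 (forward): cur=K back=1 fwd=0
After 6 (visit(C)): cur=C back=2 fwd=0
After 7 (visit(T)): cur=T back=3 fwd=0
After 8 (visit(M)): cur=M back=4 fwd=0
After 9 (visit(H)): cur=H back=5 fwd=0

Answer: H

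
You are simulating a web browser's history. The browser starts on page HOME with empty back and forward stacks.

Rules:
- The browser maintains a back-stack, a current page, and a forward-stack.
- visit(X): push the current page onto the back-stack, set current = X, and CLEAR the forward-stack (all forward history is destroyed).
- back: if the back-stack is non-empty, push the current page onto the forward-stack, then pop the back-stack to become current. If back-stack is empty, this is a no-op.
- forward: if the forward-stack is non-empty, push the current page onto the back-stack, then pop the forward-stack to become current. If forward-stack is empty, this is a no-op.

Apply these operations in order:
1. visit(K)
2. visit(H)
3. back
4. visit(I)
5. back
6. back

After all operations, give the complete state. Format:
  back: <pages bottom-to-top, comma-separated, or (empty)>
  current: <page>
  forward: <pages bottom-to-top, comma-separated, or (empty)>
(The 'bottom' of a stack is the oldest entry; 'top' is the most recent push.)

After 1 (visit(K)): cur=K back=1 fwd=0
After 2 (visit(H)): cur=H back=2 fwd=0
After 3 (back): cur=K back=1 fwd=1
After 4 (visit(I)): cur=I back=2 fwd=0
After 5 (back): cur=K back=1 fwd=1
After 6 (back): cur=HOME back=0 fwd=2

Answer: back: (empty)
current: HOME
forward: I,K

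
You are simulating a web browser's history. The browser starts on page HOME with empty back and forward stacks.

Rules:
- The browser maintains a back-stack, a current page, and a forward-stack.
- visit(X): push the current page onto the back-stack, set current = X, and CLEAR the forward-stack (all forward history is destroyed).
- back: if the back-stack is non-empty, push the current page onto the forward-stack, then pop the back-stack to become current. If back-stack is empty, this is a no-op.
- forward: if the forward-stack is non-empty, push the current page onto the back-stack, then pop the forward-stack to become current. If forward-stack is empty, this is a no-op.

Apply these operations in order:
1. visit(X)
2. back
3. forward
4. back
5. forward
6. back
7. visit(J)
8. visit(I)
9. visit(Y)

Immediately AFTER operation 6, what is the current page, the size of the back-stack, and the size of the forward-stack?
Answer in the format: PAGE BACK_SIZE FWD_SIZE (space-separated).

After 1 (visit(X)): cur=X back=1 fwd=0
After 2 (back): cur=HOME back=0 fwd=1
After 3 (forward): cur=X back=1 fwd=0
After 4 (back): cur=HOME back=0 fwd=1
After 5 (forward): cur=X back=1 fwd=0
After 6 (back): cur=HOME back=0 fwd=1

HOME 0 1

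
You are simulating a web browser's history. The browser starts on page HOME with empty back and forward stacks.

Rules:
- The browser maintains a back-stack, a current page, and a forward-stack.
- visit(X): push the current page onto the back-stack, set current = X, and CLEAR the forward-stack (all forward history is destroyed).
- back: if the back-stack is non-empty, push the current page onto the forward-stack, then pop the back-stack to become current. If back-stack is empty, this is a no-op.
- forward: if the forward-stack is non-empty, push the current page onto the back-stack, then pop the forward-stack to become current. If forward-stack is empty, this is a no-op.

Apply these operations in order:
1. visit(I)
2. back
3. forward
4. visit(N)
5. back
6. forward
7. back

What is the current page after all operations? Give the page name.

Answer: I

Derivation:
After 1 (visit(I)): cur=I back=1 fwd=0
After 2 (back): cur=HOME back=0 fwd=1
After 3 (forward): cur=I back=1 fwd=0
After 4 (visit(N)): cur=N back=2 fwd=0
After 5 (back): cur=I back=1 fwd=1
After 6 (forward): cur=N back=2 fwd=0
After 7 (back): cur=I back=1 fwd=1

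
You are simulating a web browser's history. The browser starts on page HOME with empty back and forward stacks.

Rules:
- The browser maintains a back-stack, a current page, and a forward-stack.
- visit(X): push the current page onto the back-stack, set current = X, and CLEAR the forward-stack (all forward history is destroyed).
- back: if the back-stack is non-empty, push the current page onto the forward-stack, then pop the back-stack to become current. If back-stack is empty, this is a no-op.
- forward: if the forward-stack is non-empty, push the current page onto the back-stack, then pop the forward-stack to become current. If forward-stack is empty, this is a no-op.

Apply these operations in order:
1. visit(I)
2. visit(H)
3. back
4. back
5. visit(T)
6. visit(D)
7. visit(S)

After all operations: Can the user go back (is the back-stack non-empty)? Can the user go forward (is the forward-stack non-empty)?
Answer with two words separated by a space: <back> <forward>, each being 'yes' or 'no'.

After 1 (visit(I)): cur=I back=1 fwd=0
After 2 (visit(H)): cur=H back=2 fwd=0
After 3 (back): cur=I back=1 fwd=1
After 4 (back): cur=HOME back=0 fwd=2
After 5 (visit(T)): cur=T back=1 fwd=0
After 6 (visit(D)): cur=D back=2 fwd=0
After 7 (visit(S)): cur=S back=3 fwd=0

Answer: yes no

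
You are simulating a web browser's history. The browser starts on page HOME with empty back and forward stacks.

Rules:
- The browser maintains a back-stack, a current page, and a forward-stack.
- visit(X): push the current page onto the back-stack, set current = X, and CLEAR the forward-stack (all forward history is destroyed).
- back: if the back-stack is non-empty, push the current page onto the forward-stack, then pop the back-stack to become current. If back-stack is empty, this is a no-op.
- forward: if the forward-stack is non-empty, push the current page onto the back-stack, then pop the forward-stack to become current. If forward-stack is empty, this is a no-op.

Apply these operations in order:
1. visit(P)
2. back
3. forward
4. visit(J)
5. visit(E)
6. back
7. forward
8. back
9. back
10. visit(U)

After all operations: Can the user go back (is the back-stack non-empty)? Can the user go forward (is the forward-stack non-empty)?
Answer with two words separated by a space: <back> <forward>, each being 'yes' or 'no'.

Answer: yes no

Derivation:
After 1 (visit(P)): cur=P back=1 fwd=0
After 2 (back): cur=HOME back=0 fwd=1
After 3 (forward): cur=P back=1 fwd=0
After 4 (visit(J)): cur=J back=2 fwd=0
After 5 (visit(E)): cur=E back=3 fwd=0
After 6 (back): cur=J back=2 fwd=1
After 7 (forward): cur=E back=3 fwd=0
After 8 (back): cur=J back=2 fwd=1
After 9 (back): cur=P back=1 fwd=2
After 10 (visit(U)): cur=U back=2 fwd=0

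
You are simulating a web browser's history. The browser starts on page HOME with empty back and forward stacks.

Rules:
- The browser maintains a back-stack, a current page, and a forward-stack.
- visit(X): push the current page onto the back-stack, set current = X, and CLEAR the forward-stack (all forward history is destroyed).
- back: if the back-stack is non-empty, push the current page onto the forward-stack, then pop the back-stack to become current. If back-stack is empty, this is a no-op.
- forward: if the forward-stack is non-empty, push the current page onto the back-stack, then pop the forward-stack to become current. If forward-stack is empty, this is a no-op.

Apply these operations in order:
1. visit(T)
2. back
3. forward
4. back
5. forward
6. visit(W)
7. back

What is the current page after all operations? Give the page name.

After 1 (visit(T)): cur=T back=1 fwd=0
After 2 (back): cur=HOME back=0 fwd=1
After 3 (forward): cur=T back=1 fwd=0
After 4 (back): cur=HOME back=0 fwd=1
After 5 (forward): cur=T back=1 fwd=0
After 6 (visit(W)): cur=W back=2 fwd=0
After 7 (back): cur=T back=1 fwd=1

Answer: T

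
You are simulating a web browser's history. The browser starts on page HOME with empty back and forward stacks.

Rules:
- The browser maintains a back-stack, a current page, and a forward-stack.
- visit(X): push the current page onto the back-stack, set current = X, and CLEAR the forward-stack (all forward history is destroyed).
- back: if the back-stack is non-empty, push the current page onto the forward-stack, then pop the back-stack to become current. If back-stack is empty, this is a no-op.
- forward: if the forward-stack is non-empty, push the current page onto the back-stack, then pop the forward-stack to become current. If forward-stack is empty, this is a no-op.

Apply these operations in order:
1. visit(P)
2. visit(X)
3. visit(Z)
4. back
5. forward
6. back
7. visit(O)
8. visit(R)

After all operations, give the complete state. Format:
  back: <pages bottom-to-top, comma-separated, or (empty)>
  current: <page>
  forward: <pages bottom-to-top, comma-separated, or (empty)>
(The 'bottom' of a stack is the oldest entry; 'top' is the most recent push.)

After 1 (visit(P)): cur=P back=1 fwd=0
After 2 (visit(X)): cur=X back=2 fwd=0
After 3 (visit(Z)): cur=Z back=3 fwd=0
After 4 (back): cur=X back=2 fwd=1
After 5 (forward): cur=Z back=3 fwd=0
After 6 (back): cur=X back=2 fwd=1
After 7 (visit(O)): cur=O back=3 fwd=0
After 8 (visit(R)): cur=R back=4 fwd=0

Answer: back: HOME,P,X,O
current: R
forward: (empty)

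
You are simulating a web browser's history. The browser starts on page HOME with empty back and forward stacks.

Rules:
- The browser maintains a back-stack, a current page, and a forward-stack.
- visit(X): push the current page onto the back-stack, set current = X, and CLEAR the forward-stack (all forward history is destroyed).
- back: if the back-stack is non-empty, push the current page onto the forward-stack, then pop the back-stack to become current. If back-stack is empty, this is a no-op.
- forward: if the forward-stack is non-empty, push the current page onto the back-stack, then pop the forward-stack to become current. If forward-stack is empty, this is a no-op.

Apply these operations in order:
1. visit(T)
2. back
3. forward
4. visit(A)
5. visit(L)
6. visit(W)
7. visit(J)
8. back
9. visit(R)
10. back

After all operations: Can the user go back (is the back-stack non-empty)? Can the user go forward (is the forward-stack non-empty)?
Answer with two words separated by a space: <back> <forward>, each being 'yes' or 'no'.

After 1 (visit(T)): cur=T back=1 fwd=0
After 2 (back): cur=HOME back=0 fwd=1
After 3 (forward): cur=T back=1 fwd=0
After 4 (visit(A)): cur=A back=2 fwd=0
After 5 (visit(L)): cur=L back=3 fwd=0
After 6 (visit(W)): cur=W back=4 fwd=0
After 7 (visit(J)): cur=J back=5 fwd=0
After 8 (back): cur=W back=4 fwd=1
After 9 (visit(R)): cur=R back=5 fwd=0
After 10 (back): cur=W back=4 fwd=1

Answer: yes yes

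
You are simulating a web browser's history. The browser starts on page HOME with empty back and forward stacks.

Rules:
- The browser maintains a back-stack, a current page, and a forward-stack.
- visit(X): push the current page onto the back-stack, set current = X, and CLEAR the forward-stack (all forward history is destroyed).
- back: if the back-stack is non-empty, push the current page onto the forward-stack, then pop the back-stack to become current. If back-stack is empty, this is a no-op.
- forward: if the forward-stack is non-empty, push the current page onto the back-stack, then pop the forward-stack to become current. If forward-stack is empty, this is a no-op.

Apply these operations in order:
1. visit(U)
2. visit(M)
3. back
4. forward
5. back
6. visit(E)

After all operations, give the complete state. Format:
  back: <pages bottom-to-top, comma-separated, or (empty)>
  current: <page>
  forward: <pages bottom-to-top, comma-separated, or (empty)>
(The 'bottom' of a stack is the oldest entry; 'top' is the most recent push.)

After 1 (visit(U)): cur=U back=1 fwd=0
After 2 (visit(M)): cur=M back=2 fwd=0
After 3 (back): cur=U back=1 fwd=1
After 4 (forward): cur=M back=2 fwd=0
After 5 (back): cur=U back=1 fwd=1
After 6 (visit(E)): cur=E back=2 fwd=0

Answer: back: HOME,U
current: E
forward: (empty)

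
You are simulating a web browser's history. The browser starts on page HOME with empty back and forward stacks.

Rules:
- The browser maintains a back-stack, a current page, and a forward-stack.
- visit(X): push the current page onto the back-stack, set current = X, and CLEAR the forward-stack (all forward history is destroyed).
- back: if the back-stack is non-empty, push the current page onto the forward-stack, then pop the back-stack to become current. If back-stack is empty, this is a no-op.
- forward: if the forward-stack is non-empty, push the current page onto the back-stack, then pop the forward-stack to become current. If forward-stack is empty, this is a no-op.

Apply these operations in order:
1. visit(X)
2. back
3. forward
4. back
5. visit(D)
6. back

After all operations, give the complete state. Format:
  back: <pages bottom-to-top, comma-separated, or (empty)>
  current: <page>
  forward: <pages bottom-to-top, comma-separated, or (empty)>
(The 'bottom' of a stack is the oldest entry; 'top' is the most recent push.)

After 1 (visit(X)): cur=X back=1 fwd=0
After 2 (back): cur=HOME back=0 fwd=1
After 3 (forward): cur=X back=1 fwd=0
After 4 (back): cur=HOME back=0 fwd=1
After 5 (visit(D)): cur=D back=1 fwd=0
After 6 (back): cur=HOME back=0 fwd=1

Answer: back: (empty)
current: HOME
forward: D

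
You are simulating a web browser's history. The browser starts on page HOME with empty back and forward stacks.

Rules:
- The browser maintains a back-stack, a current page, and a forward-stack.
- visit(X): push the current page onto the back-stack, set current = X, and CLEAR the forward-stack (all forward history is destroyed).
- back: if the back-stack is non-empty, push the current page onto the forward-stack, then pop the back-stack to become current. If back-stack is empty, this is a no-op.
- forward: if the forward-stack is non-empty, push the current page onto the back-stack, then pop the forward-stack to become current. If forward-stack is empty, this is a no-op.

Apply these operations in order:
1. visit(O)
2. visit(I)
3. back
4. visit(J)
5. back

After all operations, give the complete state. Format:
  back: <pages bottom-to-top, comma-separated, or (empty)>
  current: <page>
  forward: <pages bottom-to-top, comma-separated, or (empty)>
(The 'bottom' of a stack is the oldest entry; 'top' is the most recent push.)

Answer: back: HOME
current: O
forward: J

Derivation:
After 1 (visit(O)): cur=O back=1 fwd=0
After 2 (visit(I)): cur=I back=2 fwd=0
After 3 (back): cur=O back=1 fwd=1
After 4 (visit(J)): cur=J back=2 fwd=0
After 5 (back): cur=O back=1 fwd=1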